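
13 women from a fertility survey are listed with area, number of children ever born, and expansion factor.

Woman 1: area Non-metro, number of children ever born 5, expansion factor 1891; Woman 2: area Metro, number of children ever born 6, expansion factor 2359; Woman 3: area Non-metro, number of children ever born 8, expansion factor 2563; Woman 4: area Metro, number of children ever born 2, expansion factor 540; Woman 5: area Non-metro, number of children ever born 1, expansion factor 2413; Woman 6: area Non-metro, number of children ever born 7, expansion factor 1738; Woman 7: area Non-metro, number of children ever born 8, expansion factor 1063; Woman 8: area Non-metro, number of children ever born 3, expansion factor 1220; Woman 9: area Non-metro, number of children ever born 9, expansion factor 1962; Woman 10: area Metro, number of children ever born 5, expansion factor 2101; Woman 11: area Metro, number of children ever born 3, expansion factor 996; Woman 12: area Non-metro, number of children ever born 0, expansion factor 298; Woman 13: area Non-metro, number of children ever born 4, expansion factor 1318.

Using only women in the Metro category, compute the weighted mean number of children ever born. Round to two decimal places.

4.79

Metro rows: 2, 4, 10, 11
Weighted sum = 6×2359 + 2×540 + 5×2101 + 3×996
  = 14154 + 1080 + 10505 + 2988 = 28727
Sum of weights = 2359 + 540 + 2101 + 996 = 5996
Weighted mean = 28727 / 5996 = 4.7910274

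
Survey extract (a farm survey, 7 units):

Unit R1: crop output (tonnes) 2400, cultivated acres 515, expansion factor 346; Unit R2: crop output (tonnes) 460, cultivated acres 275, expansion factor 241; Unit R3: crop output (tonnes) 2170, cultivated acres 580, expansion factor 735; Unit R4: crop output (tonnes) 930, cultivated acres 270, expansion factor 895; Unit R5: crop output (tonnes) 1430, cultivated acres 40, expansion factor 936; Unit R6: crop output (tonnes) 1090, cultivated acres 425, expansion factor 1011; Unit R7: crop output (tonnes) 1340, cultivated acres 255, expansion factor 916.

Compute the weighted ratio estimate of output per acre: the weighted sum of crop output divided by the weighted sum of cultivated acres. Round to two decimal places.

4.36

Σ wᵢ·y = 2400×346 + 460×241 + 2170×735 + 930×895 + 1430×936 + 1090×1011 + 1340×916
  = 7036470
Σ wᵢ·x = 515×346 + 275×241 + 580×735 + 270×895 + 40×936 + 425×1011 + 255×916
  = 1613110
Ratio = 7036470 / 1613110 = 4.3620522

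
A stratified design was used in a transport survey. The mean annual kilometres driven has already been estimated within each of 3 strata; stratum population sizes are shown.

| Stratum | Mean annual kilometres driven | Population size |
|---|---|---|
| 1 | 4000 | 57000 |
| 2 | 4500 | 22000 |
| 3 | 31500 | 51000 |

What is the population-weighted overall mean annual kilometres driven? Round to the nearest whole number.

14873

Σ Nₕ·x̄ₕ = 1933500000
Σ Nₕ = 57000 + 22000 + 51000 = 130000
Overall mean = 1933500000 / 130000 = 14873.077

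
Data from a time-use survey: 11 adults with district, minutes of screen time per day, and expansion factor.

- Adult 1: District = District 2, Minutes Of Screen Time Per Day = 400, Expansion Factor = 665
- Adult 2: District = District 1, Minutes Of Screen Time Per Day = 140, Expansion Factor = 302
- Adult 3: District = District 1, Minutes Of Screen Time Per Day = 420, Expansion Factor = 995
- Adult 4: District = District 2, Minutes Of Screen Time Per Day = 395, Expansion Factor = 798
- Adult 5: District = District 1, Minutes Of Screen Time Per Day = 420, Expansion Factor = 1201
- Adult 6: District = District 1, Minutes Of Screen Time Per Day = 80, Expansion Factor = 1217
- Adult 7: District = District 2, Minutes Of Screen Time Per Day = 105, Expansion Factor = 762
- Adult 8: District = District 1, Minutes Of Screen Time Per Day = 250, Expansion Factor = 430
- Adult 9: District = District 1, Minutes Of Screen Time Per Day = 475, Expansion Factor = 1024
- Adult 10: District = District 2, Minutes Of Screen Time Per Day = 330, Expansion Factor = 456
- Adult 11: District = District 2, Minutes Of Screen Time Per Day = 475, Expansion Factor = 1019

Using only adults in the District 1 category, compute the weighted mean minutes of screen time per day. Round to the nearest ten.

District 1 rows: 2, 3, 5, 6, 8, 9
Weighted sum = 140×302 + 420×995 + 420×1201 + 80×1217 + 250×430 + 475×1024
  = 42280 + 417900 + 504420 + 97360 + 107500 + 486400 = 1655860
Sum of weights = 5169
Weighted mean = 1655860 / 5169 = 320.34436

320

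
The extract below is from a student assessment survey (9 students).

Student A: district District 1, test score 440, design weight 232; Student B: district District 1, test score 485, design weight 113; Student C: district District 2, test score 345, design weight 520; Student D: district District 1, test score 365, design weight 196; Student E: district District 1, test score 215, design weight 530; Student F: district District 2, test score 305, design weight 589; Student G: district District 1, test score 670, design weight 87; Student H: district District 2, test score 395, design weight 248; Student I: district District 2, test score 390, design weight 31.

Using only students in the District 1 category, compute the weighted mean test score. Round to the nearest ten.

District 1 rows: A, B, D, E, G
Weighted sum = 440×232 + 485×113 + 365×196 + 215×530 + 670×87
  = 102080 + 54805 + 71540 + 113950 + 58290 = 400665
Sum of weights = 232 + 113 + 196 + 530 + 87 = 1158
Weighted mean = 400665 / 1158 = 345.99741

350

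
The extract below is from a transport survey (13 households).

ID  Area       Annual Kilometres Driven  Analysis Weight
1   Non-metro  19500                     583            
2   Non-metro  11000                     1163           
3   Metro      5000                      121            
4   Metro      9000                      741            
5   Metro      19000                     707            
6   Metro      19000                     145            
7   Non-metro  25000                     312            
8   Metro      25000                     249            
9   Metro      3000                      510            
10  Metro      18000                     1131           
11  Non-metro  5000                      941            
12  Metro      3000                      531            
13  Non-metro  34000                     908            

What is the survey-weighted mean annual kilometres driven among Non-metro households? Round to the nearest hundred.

Non-metro rows: 1, 2, 7, 11, 13
Weighted sum = 19500×583 + 11000×1163 + 25000×312 + 5000×941 + 34000×908
  = 67538500
Sum of weights = 583 + 1163 + 312 + 941 + 908 = 3907
Weighted mean = 67538500 / 3907 = 17286.537

17300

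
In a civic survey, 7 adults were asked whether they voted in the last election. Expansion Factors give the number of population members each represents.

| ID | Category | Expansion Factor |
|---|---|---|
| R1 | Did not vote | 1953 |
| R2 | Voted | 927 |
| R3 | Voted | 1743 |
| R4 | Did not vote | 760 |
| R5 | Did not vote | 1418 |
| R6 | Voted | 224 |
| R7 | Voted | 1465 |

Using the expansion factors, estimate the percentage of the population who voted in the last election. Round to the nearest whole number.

Sum of weights for 'Voted' = 927 + 1743 + 224 + 1465 = 4359
Total weight = 1953 + 927 + 1743 + 760 + 1418 + 224 + 1465 = 8490
Weighted proportion = 4359 / 8490 = 0.51342756 → 51.342756%

51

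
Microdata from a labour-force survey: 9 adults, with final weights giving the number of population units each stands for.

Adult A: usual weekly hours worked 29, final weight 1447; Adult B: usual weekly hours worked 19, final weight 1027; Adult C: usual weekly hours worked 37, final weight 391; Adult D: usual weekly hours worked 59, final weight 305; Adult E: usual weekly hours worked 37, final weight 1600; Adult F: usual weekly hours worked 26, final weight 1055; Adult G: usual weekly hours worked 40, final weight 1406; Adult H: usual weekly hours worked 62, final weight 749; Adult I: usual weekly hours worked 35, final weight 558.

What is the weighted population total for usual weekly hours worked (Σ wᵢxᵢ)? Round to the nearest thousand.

Weighted total = 29×1447 + 19×1027 + 37×391 + 59×305 + 37×1600 + 26×1055 + 40×1406 + 62×749 + 35×558
  = 41963 + 19513 + 14467 + 17995 + 59200 + 27430 + 56240 + 46438 + 19530 = 302776

303000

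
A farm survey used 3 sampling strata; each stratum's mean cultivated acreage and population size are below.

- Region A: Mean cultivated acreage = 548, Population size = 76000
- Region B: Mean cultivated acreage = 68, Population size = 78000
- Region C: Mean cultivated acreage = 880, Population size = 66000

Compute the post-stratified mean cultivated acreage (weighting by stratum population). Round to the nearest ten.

480

Σ Nₕ·x̄ₕ = 548×76000 + 68×78000 + 880×66000
  = 41648000 + 5304000 + 58080000 = 105032000
Σ Nₕ = 76000 + 78000 + 66000 = 220000
Overall mean = 105032000 / 220000 = 477.41818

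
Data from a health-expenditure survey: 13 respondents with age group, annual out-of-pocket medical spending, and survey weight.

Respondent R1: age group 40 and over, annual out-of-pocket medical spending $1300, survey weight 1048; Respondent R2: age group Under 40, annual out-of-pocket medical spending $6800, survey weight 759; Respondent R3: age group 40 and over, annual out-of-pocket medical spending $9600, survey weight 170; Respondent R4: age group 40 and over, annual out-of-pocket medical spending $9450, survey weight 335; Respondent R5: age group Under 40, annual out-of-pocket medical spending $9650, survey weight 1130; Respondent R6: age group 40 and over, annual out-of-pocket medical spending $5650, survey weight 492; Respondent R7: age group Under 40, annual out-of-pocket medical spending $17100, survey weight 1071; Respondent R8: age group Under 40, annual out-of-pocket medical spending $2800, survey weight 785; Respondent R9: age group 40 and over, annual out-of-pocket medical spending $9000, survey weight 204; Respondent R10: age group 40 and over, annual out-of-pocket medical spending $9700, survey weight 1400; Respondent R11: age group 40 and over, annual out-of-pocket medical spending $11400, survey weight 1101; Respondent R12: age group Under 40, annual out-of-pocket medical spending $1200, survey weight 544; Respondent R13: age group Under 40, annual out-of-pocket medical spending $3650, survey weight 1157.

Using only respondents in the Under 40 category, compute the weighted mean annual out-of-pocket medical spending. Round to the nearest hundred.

7600

Under 40 rows: R2, R5, R7, R8, R12, R13
Weighted sum = 6800×759 + 9650×1130 + 17100×1071 + 2800×785 + 1200×544 + 3650×1157
  = 5161200 + 10904500 + 18314100 + 2198000 + 652800 + 4223050 = 41453650
Sum of weights = 759 + 1130 + 1071 + 785 + 544 + 1157 = 5446
Weighted mean = 41453650 / 5446 = 7611.7609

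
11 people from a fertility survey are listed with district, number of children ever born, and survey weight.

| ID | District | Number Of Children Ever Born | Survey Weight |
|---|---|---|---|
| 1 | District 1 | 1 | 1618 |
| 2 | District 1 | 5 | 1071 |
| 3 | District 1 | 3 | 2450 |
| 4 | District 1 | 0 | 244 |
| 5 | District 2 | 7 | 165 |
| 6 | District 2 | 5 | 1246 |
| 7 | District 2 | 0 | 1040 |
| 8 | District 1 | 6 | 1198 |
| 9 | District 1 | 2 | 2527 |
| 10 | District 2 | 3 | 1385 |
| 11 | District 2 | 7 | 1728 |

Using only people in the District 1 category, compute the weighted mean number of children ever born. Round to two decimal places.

2.92

District 1 rows: 1, 2, 3, 4, 8, 9
Weighted sum = 1×1618 + 5×1071 + 3×2450 + 0×244 + 6×1198 + 2×2527
  = 1618 + 5355 + 7350 + 0 + 7188 + 5054 = 26565
Sum of weights = 9108
Weighted mean = 26565 / 9108 = 2.9166667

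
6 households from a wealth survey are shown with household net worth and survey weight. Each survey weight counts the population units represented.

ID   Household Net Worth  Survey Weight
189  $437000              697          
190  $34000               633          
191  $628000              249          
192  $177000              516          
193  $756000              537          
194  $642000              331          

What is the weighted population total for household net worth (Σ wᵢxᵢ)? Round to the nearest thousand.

Weighted total = 437000×697 + 34000×633 + 628000×249 + 177000×516 + 756000×537 + 642000×331
  = 1192289000

1192289000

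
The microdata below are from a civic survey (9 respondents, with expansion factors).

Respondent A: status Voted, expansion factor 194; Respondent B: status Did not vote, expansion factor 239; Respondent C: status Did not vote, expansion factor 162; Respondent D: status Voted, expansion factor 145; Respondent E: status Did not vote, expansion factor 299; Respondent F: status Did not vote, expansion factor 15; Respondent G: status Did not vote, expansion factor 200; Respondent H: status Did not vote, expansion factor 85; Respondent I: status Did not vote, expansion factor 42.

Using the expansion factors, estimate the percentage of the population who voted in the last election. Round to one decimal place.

24.5

Sum of weights for 'Voted' = 194 + 145 = 339
Total weight = 194 + 239 + 162 + 145 + 299 + 15 + 200 + 85 + 42 = 1381
Weighted proportion = 339 / 1381 = 0.24547429 → 24.547429%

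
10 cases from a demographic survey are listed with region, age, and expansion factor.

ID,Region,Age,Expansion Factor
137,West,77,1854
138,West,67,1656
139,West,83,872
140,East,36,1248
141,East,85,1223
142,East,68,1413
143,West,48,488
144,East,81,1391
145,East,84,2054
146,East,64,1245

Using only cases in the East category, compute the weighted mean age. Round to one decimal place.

71.1

East rows: 140, 141, 142, 144, 145, 146
Weighted sum = 36×1248 + 85×1223 + 68×1413 + 81×1391 + 84×2054 + 64×1245
  = 44928 + 103955 + 96084 + 112671 + 172536 + 79680 = 609854
Sum of weights = 1248 + 1223 + 1413 + 1391 + 2054 + 1245 = 8574
Weighted mean = 609854 / 8574 = 71.128295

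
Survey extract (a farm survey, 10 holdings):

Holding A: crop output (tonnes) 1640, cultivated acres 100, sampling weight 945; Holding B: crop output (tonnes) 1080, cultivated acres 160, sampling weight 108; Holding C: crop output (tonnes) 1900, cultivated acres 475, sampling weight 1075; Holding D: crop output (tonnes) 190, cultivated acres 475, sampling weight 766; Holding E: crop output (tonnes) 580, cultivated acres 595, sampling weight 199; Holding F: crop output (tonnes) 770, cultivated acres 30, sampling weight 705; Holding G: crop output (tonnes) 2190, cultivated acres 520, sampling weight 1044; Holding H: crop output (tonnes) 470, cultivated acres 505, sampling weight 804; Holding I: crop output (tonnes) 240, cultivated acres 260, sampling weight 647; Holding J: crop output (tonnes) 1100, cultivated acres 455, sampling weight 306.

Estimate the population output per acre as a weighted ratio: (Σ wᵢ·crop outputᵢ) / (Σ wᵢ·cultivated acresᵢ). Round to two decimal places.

3.22

Σ wᵢ·y = 1640×945 + 1080×108 + 1900×1075 + 190×766 + 580×199 + 770×705 + 2190×1044 + 470×804 + 240×647 + 1100×306
  = 7668870
Σ wᵢ·x = 100×945 + 160×108 + 475×1075 + 475×766 + 595×199 + 30×705 + 520×1044 + 505×804 + 260×647 + 455×306
  = 2382160
Ratio = 7668870 / 2382160 = 3.2192926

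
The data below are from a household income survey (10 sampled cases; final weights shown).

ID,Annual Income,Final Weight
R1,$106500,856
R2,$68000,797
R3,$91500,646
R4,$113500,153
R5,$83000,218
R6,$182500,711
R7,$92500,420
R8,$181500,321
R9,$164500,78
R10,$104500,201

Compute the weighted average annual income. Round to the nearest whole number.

Weighted sum = 106500×856 + 68000×797 + 91500×646 + 113500×153 + 83000×218 + 182500×711 + 92500×420 + 181500×321 + 164500×78 + 104500×201
  = 91164000 + 54196000 + 59109000 + 17365500 + 18094000 + 129757500 + 38850000 + 58261500 + 12831000 + 21004500 = 500633000
Sum of weights = 4401
Weighted mean = 500633000 / 4401 = 113754.37

113754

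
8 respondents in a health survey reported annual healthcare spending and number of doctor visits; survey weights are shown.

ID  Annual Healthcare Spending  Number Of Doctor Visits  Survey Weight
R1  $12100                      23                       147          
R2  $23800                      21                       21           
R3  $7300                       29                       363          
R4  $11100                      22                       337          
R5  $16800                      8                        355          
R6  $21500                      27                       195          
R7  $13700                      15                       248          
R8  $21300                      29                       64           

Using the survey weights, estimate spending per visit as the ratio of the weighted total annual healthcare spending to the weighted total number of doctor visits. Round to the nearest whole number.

665

Σ wᵢ·y = 12100×147 + 23800×21 + 7300×363 + 11100×337 + 16800×355 + 21500×195 + 13700×248 + 21300×64
  = 23586400
Σ wᵢ·x = 23×147 + 21×21 + 29×363 + 22×337 + 8×355 + 27×195 + 15×248 + 29×64
  = 35444
Ratio = 23586400 / 35444 = 665.45537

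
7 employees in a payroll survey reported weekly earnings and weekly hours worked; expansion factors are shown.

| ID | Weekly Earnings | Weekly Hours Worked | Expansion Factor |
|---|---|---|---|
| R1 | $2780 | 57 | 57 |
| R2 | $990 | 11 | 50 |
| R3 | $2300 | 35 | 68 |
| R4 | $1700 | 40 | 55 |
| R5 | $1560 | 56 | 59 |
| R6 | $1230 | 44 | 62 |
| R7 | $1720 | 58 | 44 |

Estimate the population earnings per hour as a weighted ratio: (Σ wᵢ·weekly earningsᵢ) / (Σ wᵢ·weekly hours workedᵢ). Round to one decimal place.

Σ wᵢ·y = 2780×57 + 990×50 + 2300×68 + 1700×55 + 1560×59 + 1230×62 + 1720×44
  = 158460 + 49500 + 156400 + 93500 + 92040 + 76260 + 75680 = 701840
Σ wᵢ·x = 57×57 + 11×50 + 35×68 + 40×55 + 56×59 + 44×62 + 58×44
  = 3249 + 550 + 2380 + 2200 + 3304 + 2728 + 2552 = 16963
Ratio = 701840 / 16963 = 41.374757

41.4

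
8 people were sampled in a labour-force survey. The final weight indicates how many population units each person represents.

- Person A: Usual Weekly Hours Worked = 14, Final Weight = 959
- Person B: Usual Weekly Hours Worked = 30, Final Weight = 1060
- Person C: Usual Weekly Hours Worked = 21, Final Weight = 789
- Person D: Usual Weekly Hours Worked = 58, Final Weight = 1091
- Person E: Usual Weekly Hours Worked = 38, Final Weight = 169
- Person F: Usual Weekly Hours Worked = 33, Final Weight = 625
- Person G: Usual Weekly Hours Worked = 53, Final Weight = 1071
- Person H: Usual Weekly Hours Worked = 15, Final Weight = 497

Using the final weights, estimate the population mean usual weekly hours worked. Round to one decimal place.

34.6

Weighted sum = 14×959 + 30×1060 + 21×789 + 58×1091 + 38×169 + 33×625 + 53×1071 + 15×497
  = 13426 + 31800 + 16569 + 63278 + 6422 + 20625 + 56763 + 7455 = 216338
Sum of weights = 6261
Weighted mean = 216338 / 6261 = 34.553266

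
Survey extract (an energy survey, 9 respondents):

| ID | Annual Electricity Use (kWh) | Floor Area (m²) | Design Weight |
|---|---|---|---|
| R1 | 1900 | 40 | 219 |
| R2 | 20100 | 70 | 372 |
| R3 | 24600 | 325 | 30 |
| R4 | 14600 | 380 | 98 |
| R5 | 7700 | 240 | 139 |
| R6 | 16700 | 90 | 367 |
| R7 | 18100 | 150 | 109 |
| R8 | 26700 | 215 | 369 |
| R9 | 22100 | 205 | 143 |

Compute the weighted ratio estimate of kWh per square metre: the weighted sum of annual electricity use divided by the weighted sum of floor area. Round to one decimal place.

118.0

Σ wᵢ·y = 1900×219 + 20100×372 + 24600×30 + 14600×98 + 7700×139 + 16700×367 + 18100×109 + 26700×369 + 22100×143
  = 416100 + 7477200 + 738000 + 1430800 + 1070300 + 6128900 + 1972900 + 9852300 + 3160300 = 32246800
Σ wᵢ·x = 40×219 + 70×372 + 325×30 + 380×98 + 240×139 + 90×367 + 150×109 + 215×369 + 205×143
  = 8760 + 26040 + 9750 + 37240 + 33360 + 33030 + 16350 + 79335 + 29315 = 273180
Ratio = 32246800 / 273180 = 118.04232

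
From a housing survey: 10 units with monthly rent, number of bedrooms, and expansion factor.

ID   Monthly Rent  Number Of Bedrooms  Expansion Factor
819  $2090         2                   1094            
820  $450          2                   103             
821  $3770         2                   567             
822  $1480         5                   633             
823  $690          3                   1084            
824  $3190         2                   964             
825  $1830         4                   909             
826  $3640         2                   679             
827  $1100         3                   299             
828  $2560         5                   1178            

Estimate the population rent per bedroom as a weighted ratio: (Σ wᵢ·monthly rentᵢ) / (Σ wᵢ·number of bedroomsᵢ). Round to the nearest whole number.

Σ wᵢ·y = 2090×1094 + 450×103 + 3770×567 + 1480×633 + 690×1084 + 3190×964 + 1830×909 + 3640×679 + 1100×299 + 2560×1178
  = 2286460 + 46350 + 2137590 + 936840 + 747960 + 3075160 + 1663470 + 2471560 + 328900 + 3015680 = 16709970
Σ wᵢ·x = 2×1094 + 2×103 + 2×567 + 5×633 + 3×1084 + 2×964 + 4×909 + 2×679 + 3×299 + 5×1178
  = 23654
Ratio = 16709970 / 23654 = 706.43316

706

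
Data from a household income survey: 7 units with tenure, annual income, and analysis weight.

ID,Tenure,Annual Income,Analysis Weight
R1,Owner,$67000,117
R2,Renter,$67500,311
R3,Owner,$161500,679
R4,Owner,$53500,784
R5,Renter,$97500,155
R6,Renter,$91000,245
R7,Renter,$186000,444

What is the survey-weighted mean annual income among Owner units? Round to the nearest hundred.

Owner rows: R1, R3, R4
Weighted sum = 159441500
Sum of weights = 117 + 679 + 784 = 1580
Weighted mean = 159441500 / 1580 = 100912.34

100900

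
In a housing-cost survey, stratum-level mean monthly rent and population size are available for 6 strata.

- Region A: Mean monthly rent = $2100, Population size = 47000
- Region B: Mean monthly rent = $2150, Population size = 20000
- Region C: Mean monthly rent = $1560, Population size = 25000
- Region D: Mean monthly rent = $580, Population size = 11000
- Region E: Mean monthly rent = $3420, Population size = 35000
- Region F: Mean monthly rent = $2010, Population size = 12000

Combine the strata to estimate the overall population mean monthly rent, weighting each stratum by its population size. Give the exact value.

2206

Σ Nₕ·x̄ₕ = 2100×47000 + 2150×20000 + 1560×25000 + 580×11000 + 3420×35000 + 2010×12000
  = 98700000 + 43000000 + 39000000 + 6380000 + 119700000 + 24120000 = 330900000
Σ Nₕ = 150000
Overall mean = 330900000 / 150000 = 2206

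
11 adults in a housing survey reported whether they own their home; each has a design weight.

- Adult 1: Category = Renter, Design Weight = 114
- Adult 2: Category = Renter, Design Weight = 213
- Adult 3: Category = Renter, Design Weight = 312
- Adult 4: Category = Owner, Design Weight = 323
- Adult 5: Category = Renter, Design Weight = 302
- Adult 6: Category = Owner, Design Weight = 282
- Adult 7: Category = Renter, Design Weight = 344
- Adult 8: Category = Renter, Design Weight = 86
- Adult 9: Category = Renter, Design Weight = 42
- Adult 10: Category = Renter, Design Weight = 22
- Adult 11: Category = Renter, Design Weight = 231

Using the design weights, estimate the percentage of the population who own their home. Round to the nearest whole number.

Sum of weights for 'Owner' = 323 + 282 = 605
Total weight = 2271
Weighted proportion = 605 / 2271 = 0.26640247 → 26.640247%

27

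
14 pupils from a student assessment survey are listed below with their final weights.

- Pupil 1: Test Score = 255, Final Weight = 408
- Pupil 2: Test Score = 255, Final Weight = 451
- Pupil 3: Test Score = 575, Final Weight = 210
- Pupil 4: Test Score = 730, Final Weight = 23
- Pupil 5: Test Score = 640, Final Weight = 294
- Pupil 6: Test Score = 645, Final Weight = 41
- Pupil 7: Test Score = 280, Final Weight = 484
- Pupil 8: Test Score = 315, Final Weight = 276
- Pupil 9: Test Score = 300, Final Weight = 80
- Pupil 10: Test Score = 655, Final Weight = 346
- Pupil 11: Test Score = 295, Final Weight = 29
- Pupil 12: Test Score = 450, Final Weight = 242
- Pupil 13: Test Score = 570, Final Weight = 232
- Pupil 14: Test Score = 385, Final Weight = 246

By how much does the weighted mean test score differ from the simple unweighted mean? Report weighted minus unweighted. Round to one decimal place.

-40.5

Unweighted sum = 6350
Unweighted mean = 6350 / 14 = 453.57143
Weighted sum = 1388685
Sum of weights = 3362
Weighted mean = 1388685 / 3362 = 413.05324
Difference (weighted minus unweighted) = -40.518186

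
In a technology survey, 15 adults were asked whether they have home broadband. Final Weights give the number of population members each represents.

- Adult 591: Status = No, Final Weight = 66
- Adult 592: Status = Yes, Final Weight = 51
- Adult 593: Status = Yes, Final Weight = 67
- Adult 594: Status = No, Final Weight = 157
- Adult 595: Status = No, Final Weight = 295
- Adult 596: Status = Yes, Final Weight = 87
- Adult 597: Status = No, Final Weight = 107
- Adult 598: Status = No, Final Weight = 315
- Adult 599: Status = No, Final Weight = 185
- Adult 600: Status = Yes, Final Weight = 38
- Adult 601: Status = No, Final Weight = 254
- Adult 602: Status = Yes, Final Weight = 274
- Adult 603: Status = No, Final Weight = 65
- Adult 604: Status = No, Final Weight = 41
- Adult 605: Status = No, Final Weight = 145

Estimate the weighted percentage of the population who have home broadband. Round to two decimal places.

Sum of weights for 'Yes' = 51 + 67 + 87 + 38 + 274 = 517
Total weight = 2147
Weighted proportion = 517 / 2147 = 0.24080112 → 24.080112%

24.08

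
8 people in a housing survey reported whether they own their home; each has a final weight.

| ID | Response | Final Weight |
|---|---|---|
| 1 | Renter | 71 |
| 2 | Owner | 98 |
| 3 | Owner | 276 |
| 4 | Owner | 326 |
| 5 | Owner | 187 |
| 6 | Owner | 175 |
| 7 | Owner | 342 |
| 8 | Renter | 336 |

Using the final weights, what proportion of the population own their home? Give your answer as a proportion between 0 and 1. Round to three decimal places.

0.775

Sum of weights for 'Owner' = 98 + 276 + 326 + 187 + 175 + 342 = 1404
Total weight = 71 + 98 + 276 + 326 + 187 + 175 + 342 + 336 = 1811
Weighted proportion = 1404 / 1811 = 0.77526229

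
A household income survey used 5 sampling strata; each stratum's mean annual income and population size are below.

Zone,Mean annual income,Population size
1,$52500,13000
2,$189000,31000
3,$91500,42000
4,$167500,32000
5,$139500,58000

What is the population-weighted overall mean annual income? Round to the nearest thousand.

135000

Σ Nₕ·x̄ₕ = 52500×13000 + 189000×31000 + 91500×42000 + 167500×32000 + 139500×58000
  = 682500000 + 5859000000 + 3843000000 + 5360000000 + 8091000000 = 23835500000
Σ Nₕ = 13000 + 31000 + 42000 + 32000 + 58000 = 176000
Overall mean = 23835500000 / 176000 = 135428.98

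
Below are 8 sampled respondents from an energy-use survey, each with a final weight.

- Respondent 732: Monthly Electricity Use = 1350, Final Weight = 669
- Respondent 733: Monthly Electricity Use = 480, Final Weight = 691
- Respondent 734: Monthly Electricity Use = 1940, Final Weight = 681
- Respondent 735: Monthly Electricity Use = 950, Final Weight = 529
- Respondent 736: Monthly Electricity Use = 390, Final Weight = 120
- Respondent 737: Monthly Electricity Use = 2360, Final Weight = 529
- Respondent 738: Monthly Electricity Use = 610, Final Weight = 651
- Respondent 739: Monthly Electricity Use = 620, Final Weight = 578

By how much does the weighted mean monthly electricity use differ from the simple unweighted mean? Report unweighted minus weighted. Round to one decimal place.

Unweighted sum = 1350 + 480 + 1940 + 950 + 390 + 2360 + 610 + 620 = 8700
Unweighted mean = 8700 / 8 = 1087.5
Weighted sum = 1350×669 + 480×691 + 1940×681 + 950×529 + 390×120 + 2360×529 + 610×651 + 620×578
  = 903150 + 331680 + 1321140 + 502550 + 46800 + 1248440 + 397110 + 358360 = 5109230
Sum of weights = 669 + 691 + 681 + 529 + 120 + 529 + 651 + 578 = 4448
Weighted mean = 5109230 / 4448 = 1148.6578
Difference (unweighted minus weighted) = -61.157824

-61.2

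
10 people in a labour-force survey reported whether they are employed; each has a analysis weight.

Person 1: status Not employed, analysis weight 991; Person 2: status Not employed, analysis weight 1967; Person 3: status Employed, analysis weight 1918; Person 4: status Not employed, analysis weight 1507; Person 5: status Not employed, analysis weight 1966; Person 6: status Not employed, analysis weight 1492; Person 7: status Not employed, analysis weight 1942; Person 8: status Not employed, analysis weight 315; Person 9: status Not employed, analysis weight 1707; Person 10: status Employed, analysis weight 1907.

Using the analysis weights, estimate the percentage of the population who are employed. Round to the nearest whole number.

Sum of weights for 'Employed' = 1918 + 1907 = 3825
Total weight = 991 + 1967 + 1918 + 1507 + 1966 + 1492 + 1942 + 315 + 1707 + 1907 = 15712
Weighted proportion = 3825 / 15712 = 0.2434445 → 24.34445%

24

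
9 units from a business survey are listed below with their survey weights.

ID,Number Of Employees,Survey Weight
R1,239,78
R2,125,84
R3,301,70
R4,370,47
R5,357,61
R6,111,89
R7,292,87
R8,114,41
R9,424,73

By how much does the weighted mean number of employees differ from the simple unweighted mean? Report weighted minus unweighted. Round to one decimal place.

-4.8

Unweighted sum = 239 + 125 + 301 + 370 + 357 + 111 + 292 + 114 + 424 = 2333
Unweighted mean = 2333 / 9 = 259.22222
Weighted sum = 239×78 + 125×84 + 301×70 + 370×47 + 357×61 + 111×89 + 292×87 + 114×41 + 424×73
  = 18642 + 10500 + 21070 + 17390 + 21777 + 9879 + 25404 + 4674 + 30952 = 160288
Sum of weights = 78 + 84 + 70 + 47 + 61 + 89 + 87 + 41 + 73 = 630
Weighted mean = 160288 / 630 = 254.4254
Difference (weighted minus unweighted) = -4.7968254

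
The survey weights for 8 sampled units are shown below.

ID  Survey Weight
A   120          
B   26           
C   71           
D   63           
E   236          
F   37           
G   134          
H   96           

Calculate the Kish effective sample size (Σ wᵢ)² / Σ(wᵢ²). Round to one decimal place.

Σ wᵢ = 120 + 26 + 71 + 63 + 236 + 37 + 134 + 96 = 783
Σ wᵢ² = 14400 + 676 + 5041 + 3969 + 55696 + 1369 + 17956 + 9216 = 108323
n_eff = 783² / 108323 = 613089 / 108323 = 5.6598229

5.7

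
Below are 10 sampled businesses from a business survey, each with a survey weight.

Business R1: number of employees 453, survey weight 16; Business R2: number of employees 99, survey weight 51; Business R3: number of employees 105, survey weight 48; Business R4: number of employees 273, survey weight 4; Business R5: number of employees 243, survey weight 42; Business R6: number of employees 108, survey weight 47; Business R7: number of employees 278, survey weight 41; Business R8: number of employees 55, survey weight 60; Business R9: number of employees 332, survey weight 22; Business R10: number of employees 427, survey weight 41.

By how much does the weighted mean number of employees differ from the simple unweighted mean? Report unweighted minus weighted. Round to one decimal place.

Unweighted sum = 2373
Unweighted mean = 2373 / 10 = 237.3
Weighted sum = 453×16 + 99×51 + 105×48 + 273×4 + 243×42 + 108×47 + 278×41 + 55×60 + 332×22 + 427×41
  = 73220
Sum of weights = 16 + 51 + 48 + 4 + 42 + 47 + 41 + 60 + 22 + 41 = 372
Weighted mean = 73220 / 372 = 196.82796
Difference (unweighted minus weighted) = 40.472043

40.5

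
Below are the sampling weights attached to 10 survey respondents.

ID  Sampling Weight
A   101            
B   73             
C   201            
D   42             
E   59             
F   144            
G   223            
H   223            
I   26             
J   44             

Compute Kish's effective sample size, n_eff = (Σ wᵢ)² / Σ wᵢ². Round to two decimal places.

Σ wᵢ = 101 + 73 + 201 + 42 + 59 + 144 + 223 + 223 + 26 + 44 = 1136
Σ wᵢ² = 10201 + 5329 + 40401 + 1764 + 3481 + 20736 + 49729 + 49729 + 676 + 1936 = 183982
n_eff = 1136² / 183982 = 1290496 / 183982 = 7.0142514

7.01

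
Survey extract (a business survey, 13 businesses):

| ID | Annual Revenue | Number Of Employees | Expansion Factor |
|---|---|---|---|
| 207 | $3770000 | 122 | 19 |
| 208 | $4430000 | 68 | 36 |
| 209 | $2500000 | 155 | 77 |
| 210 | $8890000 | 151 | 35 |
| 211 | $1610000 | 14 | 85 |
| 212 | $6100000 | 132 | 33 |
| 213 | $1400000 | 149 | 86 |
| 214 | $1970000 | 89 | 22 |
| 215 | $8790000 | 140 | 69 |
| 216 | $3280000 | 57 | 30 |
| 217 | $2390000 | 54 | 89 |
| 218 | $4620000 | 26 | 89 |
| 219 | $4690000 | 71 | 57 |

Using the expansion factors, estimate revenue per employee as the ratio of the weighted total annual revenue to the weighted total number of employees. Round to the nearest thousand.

44000

Σ wᵢ·y = 2832780000
Σ wᵢ·x = 64841
Ratio = 2832780000 / 64841 = 43688.099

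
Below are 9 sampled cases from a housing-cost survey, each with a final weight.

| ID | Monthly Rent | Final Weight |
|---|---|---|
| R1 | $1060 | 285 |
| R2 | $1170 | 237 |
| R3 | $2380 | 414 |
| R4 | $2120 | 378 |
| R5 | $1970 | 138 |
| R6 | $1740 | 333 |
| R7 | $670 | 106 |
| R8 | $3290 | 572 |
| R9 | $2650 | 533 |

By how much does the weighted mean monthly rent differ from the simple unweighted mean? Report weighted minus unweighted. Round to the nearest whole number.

Unweighted sum = 1060 + 1170 + 2380 + 2120 + 1970 + 1740 + 670 + 3290 + 2650 = 17050
Unweighted mean = 17050 / 9 = 1894.4444
Weighted sum = 1060×285 + 1170×237 + 2380×414 + 2120×378 + 1970×138 + 1740×333 + 670×106 + 3290×572 + 2650×533
  = 302100 + 277290 + 985320 + 801360 + 271860 + 579420 + 71020 + 1881880 + 1412450 = 6582700
Sum of weights = 285 + 237 + 414 + 378 + 138 + 333 + 106 + 572 + 533 = 2996
Weighted mean = 6582700 / 2996 = 2197.1629
Difference (weighted minus unweighted) = 302.71844

303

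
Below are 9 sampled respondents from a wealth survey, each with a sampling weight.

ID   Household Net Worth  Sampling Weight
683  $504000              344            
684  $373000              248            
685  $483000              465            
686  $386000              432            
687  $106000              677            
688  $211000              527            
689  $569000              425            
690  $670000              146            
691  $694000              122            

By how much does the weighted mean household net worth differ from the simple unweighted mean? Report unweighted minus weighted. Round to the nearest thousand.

Unweighted sum = 504000 + 373000 + 483000 + 386000 + 106000 + 211000 + 569000 + 670000 + 694000 = 3996000
Unweighted mean = 3996000 / 9 = 444000
Weighted sum = 504000×344 + 373000×248 + 483000×465 + 386000×432 + 106000×677 + 211000×527 + 569000×425 + 670000×146 + 694000×122
  = 173376000 + 92504000 + 224595000 + 166752000 + 71762000 + 111197000 + 241825000 + 97820000 + 84668000 = 1264499000
Sum of weights = 344 + 248 + 465 + 432 + 677 + 527 + 425 + 146 + 122 = 3386
Weighted mean = 1264499000 / 3386 = 373449.2
Difference (unweighted minus weighted) = 70550.797

71000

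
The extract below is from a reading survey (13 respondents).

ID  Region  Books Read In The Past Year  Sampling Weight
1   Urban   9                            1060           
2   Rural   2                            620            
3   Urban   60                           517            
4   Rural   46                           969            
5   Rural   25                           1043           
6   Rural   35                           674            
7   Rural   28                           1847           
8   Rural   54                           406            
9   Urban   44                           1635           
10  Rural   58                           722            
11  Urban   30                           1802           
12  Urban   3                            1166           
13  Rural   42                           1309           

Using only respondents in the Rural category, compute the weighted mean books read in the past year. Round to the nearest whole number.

Rural rows: 2, 4, 5, 6, 7, 8, 10, 13
Weighted sum = 2×620 + 46×969 + 25×1043 + 35×674 + 28×1847 + 54×406 + 58×722 + 42×1309
  = 1240 + 44574 + 26075 + 23590 + 51716 + 21924 + 41876 + 54978 = 265973
Sum of weights = 620 + 969 + 1043 + 674 + 1847 + 406 + 722 + 1309 = 7590
Weighted mean = 265973 / 7590 = 35.042556

35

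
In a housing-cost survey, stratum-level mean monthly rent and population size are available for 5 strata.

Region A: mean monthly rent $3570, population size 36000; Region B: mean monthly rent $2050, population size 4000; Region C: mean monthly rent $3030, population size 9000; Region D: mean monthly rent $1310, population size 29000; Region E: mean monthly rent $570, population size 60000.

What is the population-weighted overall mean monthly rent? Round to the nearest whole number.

1711

Σ Nₕ·x̄ₕ = 236180000
Σ Nₕ = 138000
Overall mean = 236180000 / 138000 = 1711.4493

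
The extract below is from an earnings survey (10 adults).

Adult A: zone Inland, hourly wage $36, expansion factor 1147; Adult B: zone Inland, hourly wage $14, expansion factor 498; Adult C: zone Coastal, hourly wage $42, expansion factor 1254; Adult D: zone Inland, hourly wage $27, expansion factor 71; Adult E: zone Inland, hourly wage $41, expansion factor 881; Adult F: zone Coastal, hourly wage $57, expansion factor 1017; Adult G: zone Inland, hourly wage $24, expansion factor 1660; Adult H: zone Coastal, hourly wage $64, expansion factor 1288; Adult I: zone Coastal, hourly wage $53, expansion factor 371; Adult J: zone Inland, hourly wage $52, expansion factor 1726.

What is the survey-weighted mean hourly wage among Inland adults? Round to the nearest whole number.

36

Inland rows: A, B, D, E, G, J
Weighted sum = 36×1147 + 14×498 + 27×71 + 41×881 + 24×1660 + 52×1726
  = 215894
Sum of weights = 1147 + 498 + 71 + 881 + 1660 + 1726 = 5983
Weighted mean = 215894 / 5983 = 36.084573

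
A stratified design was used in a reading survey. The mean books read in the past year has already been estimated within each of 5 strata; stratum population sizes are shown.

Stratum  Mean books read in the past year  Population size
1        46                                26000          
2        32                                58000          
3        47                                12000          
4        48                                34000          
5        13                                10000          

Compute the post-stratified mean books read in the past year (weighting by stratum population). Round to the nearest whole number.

38

Σ Nₕ·x̄ₕ = 5378000
Σ Nₕ = 26000 + 58000 + 12000 + 34000 + 10000 = 140000
Overall mean = 5378000 / 140000 = 38.414286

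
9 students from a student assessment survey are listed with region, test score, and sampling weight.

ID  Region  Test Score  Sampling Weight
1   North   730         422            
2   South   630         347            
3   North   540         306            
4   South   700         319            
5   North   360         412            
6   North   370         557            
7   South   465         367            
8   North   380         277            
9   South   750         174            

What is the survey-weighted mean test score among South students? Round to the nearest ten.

South rows: 2, 4, 7, 9
Weighted sum = 743065
Sum of weights = 347 + 319 + 367 + 174 = 1207
Weighted mean = 743065 / 1207 = 615.62966

620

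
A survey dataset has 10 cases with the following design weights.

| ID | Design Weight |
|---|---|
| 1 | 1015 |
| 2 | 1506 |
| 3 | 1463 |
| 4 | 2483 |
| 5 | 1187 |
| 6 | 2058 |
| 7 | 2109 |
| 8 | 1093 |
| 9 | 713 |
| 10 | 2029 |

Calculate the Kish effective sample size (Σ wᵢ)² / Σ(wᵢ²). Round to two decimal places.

Σ wᵢ = 1015 + 1506 + 1463 + 2483 + 1187 + 2058 + 2109 + 1093 + 713 + 2029 = 15656
Σ wᵢ² = 1030225 + 2268036 + 2140369 + 6165289 + 1408969 + 4235364 + 4447881 + 1194649 + 508369 + 4116841 = 27515992
n_eff = 15656² / 27515992 = 245110336 / 27515992 = 8.9079229

8.91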